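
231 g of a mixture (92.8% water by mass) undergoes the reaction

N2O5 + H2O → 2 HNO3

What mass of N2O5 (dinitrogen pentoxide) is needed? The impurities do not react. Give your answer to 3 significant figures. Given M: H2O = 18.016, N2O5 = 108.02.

1290 g

Mass of pure H2O = 231 g × 0.928 = 214.4 g.
n(H2O) = 214.4 g / 18.016 g/mol = 11.90 mol.
From the equation the H2O:N2O5 mole ratio is 1:1, so n(N2O5) = 11.90 × 1/1 = 11.90 mol.
Mass of N2O5 = 11.90 mol × 108.02 g/mol = 1285 g.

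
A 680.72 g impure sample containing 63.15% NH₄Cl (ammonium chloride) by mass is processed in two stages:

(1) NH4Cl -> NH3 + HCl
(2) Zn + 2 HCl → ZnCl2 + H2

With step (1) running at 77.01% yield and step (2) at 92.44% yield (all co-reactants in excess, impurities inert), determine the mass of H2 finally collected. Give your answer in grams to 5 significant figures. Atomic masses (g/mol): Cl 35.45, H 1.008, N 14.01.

5.7666 g

Pure NH4Cl = 680.72 × 0.6315 = 429.875 g.
M(NH4Cl) = 14.01 + 4(1.008) + 35.45 = 53.492 g/mol.
M(H2) = 2(1.008) = 2.016 g/mol.
n(NH4Cl) = 429.875 / 53.492 = 8.03624 mol.
Step 1 (NH4Cl:HCl = 1:1): theoretical n(HCl) = 8.03624 mol; at 77.01% yield, n(HCl) = 6.18871 mol.
Step 2 (HCl:H2 = 2:1): theoretical n(H2) = 3.09436 mol, so theoretical mass = 3.09436 × 2.016 = 6.23822 g.
At 92.44% yield, actual mass of H2 = 6.23822 × 0.9244 = 5.76661 g.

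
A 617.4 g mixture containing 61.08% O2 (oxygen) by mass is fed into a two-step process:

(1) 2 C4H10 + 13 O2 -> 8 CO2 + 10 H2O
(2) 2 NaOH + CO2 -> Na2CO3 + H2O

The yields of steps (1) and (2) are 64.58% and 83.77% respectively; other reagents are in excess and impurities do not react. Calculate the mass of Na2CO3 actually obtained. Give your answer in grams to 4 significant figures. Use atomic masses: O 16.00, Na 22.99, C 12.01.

Pure O2 = 617.4 × 0.6108 = 377.11 g.
M(O2) = 2(16.00) = 32.00 g/mol.
M(Na2CO3) = 2(22.99) + 12.01 + 3(16.00) = 105.99 g/mol.
n(O2) = 377.11 / 32.00 = 11.785 mol.
Step 1 (O2:CO2 = 13:8): theoretical n(CO2) = 7.2521 mol; at 64.58% yield, n(CO2) = 4.6834 mol.
Step 2 (CO2:Na2CO3 = 1:1): theoretical n(Na2CO3) = 4.6834 mol, so theoretical mass = 4.6834 × 105.99 = 496.39 g.
At 83.77% yield, actual mass of Na2CO3 = 496.39 × 0.8377 = 415.83 g.

415.8 g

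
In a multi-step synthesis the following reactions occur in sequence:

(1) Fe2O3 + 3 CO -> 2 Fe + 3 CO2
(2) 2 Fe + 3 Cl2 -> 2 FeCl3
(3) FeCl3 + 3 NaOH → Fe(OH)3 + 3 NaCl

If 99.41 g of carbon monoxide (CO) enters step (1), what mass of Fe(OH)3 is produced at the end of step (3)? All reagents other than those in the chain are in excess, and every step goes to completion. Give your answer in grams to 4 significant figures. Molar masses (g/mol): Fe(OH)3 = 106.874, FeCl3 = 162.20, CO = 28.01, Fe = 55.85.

252.9 g

n(CO) = 99.41 / 28.01 = 3.5491 mol.
Reaction (1): CO→Fe ratio 3:2 ⇒ n(Fe) = 2.3661 mol.
Reaction (2): Fe→FeCl3 ratio 2:2 ⇒ n(FeCl3) = 2.3661 mol.
Reaction (3): FeCl3→Fe(OH)3 ratio 1:1 ⇒ n(Fe(OH)3) = 2.3661 mol.
Mass of Fe(OH)3 = 2.3661 × 106.874 = 252.87 g.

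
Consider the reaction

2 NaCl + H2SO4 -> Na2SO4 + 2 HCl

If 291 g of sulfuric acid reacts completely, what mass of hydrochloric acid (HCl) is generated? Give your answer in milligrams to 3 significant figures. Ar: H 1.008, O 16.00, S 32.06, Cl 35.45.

216000 mg

M(H2SO4) = 2(1.008) + 32.06 + 4(16.00) = 98.076 g/mol.
M(HCl) = 1.008 + 35.45 = 36.458 g/mol.
n(H2SO4) = 291.0 g / 98.076 g/mol = 2.967 mol.
From the equation the H2SO4:HCl mole ratio is 1:2, so n(HCl) = 2.967 × 2/1 = 5.934 mol.
Mass of HCl = 5.934 mol × 36.458 g/mol = 216.3 g.
Converting to mg: 216.3 g = 216000 mg.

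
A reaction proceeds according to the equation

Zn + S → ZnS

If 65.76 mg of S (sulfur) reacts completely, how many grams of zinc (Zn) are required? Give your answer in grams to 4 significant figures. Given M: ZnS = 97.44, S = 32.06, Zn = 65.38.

Convert: 65.76 mg = 0.065760 g.
n(S) = 0.065760 g / 32.06 g/mol = 0.0020512 mol.
From the equation the S:Zn mole ratio is 1:1, so n(Zn) = 0.0020512 × 1/1 = 0.0020512 mol.
Mass of Zn = 0.0020512 mol × 65.38 g/mol = 0.13410 g.

0.1341 g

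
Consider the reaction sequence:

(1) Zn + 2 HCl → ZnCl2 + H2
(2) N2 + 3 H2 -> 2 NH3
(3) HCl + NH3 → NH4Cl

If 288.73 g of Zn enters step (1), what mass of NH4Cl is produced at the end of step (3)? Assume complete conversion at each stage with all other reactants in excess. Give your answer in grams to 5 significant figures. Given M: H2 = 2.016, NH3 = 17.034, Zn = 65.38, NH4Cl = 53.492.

157.49 g

n(Zn) = 288.73 / 65.38 = 4.41618 mol.
Reaction (1): Zn→H2 ratio 1:1 ⇒ n(H2) = 4.41618 mol.
Reaction (2): H2→NH3 ratio 3:2 ⇒ n(NH3) = 2.94412 mol.
Reaction (3): NH3→NH4Cl ratio 1:1 ⇒ n(NH4Cl) = 2.94412 mol.
Mass of NH4Cl = 2.94412 × 53.492 = 157.487 g.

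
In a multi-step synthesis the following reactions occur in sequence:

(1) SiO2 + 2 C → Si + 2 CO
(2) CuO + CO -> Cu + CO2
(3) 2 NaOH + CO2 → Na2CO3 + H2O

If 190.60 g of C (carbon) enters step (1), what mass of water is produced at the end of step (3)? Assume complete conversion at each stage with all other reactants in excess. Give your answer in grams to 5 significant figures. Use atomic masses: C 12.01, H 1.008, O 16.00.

M(C) = 12.01 g/mol.
M(H2O) = 2(1.008) + 16.00 = 18.016 g/mol.
n(C) = 190.60 / 12.01 = 15.8701 mol.
Reaction (1): C→CO ratio 2:2 ⇒ n(CO) = 15.8701 mol.
Reaction (2): CO→CO2 ratio 1:1 ⇒ n(CO2) = 15.8701 mol.
Reaction (3): CO2→H2O ratio 1:1 ⇒ n(H2O) = 15.8701 mol.
Mass of H2O = 15.8701 × 18.016 = 285.916 g.

285.92 g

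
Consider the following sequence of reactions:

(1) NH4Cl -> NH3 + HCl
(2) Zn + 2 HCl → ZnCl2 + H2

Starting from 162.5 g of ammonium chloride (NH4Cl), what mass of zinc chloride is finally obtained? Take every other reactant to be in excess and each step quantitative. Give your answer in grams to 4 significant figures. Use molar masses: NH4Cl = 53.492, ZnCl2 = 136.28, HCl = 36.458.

207.0 g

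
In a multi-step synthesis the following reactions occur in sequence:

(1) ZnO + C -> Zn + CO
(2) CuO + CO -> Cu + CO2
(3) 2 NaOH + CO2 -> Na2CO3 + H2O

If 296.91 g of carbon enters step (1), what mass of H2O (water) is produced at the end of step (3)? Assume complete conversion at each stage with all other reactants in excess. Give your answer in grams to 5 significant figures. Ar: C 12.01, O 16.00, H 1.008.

M(C) = 12.01 g/mol.
M(H2O) = 2(1.008) + 16.00 = 18.016 g/mol.
n(C) = 296.91 / 12.01 = 24.7219 mol.
Reaction (1): C→CO ratio 1:1 ⇒ n(CO) = 24.7219 mol.
Reaction (2): CO→CO2 ratio 1:1 ⇒ n(CO2) = 24.7219 mol.
Reaction (3): CO2→H2O ratio 1:1 ⇒ n(H2O) = 24.7219 mol.
Mass of H2O = 24.7219 × 18.016 = 445.390 g.

445.39 g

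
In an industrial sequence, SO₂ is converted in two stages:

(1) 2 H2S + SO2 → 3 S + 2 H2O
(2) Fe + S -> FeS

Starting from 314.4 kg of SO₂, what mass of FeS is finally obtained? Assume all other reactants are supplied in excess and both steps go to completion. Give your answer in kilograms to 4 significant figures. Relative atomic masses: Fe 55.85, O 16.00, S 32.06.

M(SO2) = 32.06 + 2(16.00) = 64.06 g/mol.
M(FeS) = 55.85 + 32.06 = 87.91 g/mol.
314.4 kg = 314400 g.
n(SO2) = 314400 / 64.06 = 4907.9 mol.
Step 1 gives a 1:3 ratio of SO2 to S, so n(S) = 14724 mol.
In step 2 the S:FeS ratio is 1:1, so n(FeS) = 14724 mol.
Mass of FeS = 14724 × 87.91 = 1.2944 × 10^6 g = 1294 kg.

1294 kg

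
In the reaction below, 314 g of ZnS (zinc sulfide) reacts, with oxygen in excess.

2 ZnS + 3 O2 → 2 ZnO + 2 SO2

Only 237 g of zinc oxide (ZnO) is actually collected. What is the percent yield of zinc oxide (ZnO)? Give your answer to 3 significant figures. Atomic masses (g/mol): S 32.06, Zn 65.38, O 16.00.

90.4 %

M(ZnS) = 65.38 + 32.06 = 97.44 g/mol.
M(ZnO) = 65.38 + 16.00 = 81.38 g/mol.
n(ZnS) = 314.0 g / 97.44 g/mol = 3.222 mol.
From the equation the ZnS:ZnO mole ratio is 2:2, so n(ZnO) = 3.222 × 2/2 = 3.222 mol.
Mass of ZnO = 3.222 mol × 81.38 g/mol = 262.2 g.
This is the theoretical yield. Percent yield = 237 g / 262.2 g × 100% = 90.37%.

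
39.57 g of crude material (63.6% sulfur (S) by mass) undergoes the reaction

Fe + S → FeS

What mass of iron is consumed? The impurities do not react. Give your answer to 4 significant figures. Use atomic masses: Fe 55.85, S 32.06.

43.84 g

Mass of pure S = 39.57 g × 0.636 = 25.167 g.
M(S) = 32.06 g/mol.
M(Fe) = 55.85 g/mol.
n(S) = 25.167 g / 32.06 g/mol = 0.78498 mol.
From the equation the S:Fe mole ratio is 1:1, so n(Fe) = 0.78498 × 1/1 = 0.78498 mol.
Mass of Fe = 0.78498 mol × 55.85 g/mol = 43.841 g.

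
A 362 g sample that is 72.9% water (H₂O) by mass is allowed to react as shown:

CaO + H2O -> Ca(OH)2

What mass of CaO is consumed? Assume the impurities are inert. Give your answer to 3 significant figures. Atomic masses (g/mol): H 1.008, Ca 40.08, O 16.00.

Mass of pure H2O = 362 g × 0.729 = 263.9 g.
M(H2O) = 2(1.008) + 16.00 = 18.016 g/mol.
M(CaO) = 40.08 + 16.00 = 56.08 g/mol.
n(H2O) = 263.9 g / 18.016 g/mol = 14.65 mol.
From the equation the H2O:CaO mole ratio is 1:1, so n(CaO) = 14.65 × 1/1 = 14.65 mol.
Mass of CaO = 14.65 mol × 56.08 g/mol = 821.5 g.

821 g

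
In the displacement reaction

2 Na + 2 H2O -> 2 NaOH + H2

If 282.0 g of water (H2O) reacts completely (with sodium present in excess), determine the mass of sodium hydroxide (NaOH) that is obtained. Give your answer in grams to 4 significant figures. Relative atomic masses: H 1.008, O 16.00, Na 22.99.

626.1 g

M(H2O) = 2(1.008) + 16.00 = 18.016 g/mol.
M(NaOH) = 22.99 + 16.00 + 1.008 = 39.998 g/mol.
n(H2O) = 282.00 g / 18.016 g/mol = 15.653 mol.
From the equation the H2O:NaOH mole ratio is 2:2, so n(NaOH) = 15.653 × 2/2 = 15.653 mol.
Mass of NaOH = 15.653 mol × 39.998 g/mol = 626.08 g.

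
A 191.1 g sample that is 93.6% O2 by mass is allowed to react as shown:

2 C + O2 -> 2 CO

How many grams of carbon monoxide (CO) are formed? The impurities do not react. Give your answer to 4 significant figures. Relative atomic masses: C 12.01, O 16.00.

313.1 g

Mass of pure O2 = 191.1 g × 0.936 = 178.87 g.
M(O2) = 2(16.00) = 32.00 g/mol.
M(CO) = 12.01 + 16.00 = 28.01 g/mol.
n(O2) = 178.87 g / 32.00 g/mol = 5.5897 mol.
From the equation the O2:CO mole ratio is 1:2, so n(CO) = 5.5897 × 2/1 = 11.179 mol.
Mass of CO = 11.179 mol × 28.01 g/mol = 313.13 g.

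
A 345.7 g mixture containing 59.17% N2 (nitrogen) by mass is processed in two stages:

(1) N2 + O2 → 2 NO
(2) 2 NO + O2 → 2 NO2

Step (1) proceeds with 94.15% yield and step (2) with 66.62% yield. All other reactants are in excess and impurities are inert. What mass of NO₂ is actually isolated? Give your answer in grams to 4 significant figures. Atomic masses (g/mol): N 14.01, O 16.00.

Pure N2 = 345.7 × 0.5917 = 204.55 g.
M(N2) = 2(14.01) = 28.02 g/mol.
M(NO2) = 14.01 + 2(16.00) = 46.01 g/mol.
n(N2) = 204.55 / 28.02 = 7.3002 mol.
Step 1 (N2:NO = 1:2): theoretical n(NO) = 14.600 mol; at 94.15% yield, n(NO) = 13.746 mol.
Step 2 (NO:NO2 = 2:2): theoretical n(NO2) = 13.746 mol, so theoretical mass = 13.746 × 46.01 = 632.46 g.
At 66.62% yield, actual mass of NO2 = 632.46 × 0.6662 = 421.35 g.

421.3 g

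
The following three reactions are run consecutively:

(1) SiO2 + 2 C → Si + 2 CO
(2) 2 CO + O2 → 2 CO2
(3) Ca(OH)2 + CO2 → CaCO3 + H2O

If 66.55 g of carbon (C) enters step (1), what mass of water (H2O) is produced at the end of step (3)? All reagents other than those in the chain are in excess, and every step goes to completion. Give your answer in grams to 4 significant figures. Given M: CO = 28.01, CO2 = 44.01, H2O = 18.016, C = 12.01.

n(C) = 66.55 / 12.01 = 5.5412 mol.
Reaction (1): C→CO ratio 2:2 ⇒ n(CO) = 5.5412 mol.
Reaction (2): CO→CO2 ratio 2:2 ⇒ n(CO2) = 5.5412 mol.
Reaction (3): CO2→H2O ratio 1:1 ⇒ n(H2O) = 5.5412 mol.
Mass of H2O = 5.5412 × 18.016 = 99.831 g.

99.83 g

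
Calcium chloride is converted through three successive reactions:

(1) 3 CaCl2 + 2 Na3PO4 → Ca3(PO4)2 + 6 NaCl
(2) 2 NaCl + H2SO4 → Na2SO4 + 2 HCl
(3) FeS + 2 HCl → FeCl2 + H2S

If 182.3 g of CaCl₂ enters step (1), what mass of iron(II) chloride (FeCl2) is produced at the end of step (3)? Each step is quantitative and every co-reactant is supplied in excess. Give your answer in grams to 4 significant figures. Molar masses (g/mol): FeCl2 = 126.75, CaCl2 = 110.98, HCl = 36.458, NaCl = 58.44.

208.2 g

n(CaCl2) = 182.3 / 110.98 = 1.6426 mol.
Reaction (1): CaCl2→NaCl ratio 3:6 ⇒ n(NaCl) = 3.2853 mol.
Reaction (2): NaCl→HCl ratio 2:2 ⇒ n(HCl) = 3.2853 mol.
Reaction (3): HCl→FeCl2 ratio 2:1 ⇒ n(FeCl2) = 1.6426 mol.
Mass of FeCl2 = 1.6426 × 126.75 = 208.20 g.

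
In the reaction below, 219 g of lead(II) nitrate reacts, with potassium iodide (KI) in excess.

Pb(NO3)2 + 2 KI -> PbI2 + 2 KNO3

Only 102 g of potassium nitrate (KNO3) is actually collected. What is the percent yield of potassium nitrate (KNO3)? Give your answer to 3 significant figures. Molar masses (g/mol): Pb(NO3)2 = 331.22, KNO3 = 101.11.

n(Pb(NO3)2) = 219.0 g / 331.22 g/mol = 0.6612 mol.
From the equation the Pb(NO3)2:KNO3 mole ratio is 1:2, so n(KNO3) = 0.6612 × 2/1 = 1.322 mol.
Mass of KNO3 = 1.322 mol × 101.11 g/mol = 133.7 g.
This is the theoretical yield. Percent yield = 102 g / 133.7 g × 100% = 76.29%.

76.3 %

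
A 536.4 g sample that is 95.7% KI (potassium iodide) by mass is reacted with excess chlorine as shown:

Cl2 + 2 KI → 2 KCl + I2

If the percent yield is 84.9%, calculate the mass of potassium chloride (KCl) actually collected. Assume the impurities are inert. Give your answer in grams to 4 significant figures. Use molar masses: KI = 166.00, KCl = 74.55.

195.7 g

Pure KI available = 536.4 g × 0.957 = 513.33 g.
n(KI) = 513.33 g / 166.00 g/mol = 3.0924 mol.
From the equation the KI:KCl mole ratio is 2:2, so n(KCl) = 3.0924 × 2/2 = 3.0924 mol.
Mass of KCl = 3.0924 mol × 74.55 g/mol = 230.54 g.
Actual mass collected = 230.54 g × 0.849 = 195.73 g.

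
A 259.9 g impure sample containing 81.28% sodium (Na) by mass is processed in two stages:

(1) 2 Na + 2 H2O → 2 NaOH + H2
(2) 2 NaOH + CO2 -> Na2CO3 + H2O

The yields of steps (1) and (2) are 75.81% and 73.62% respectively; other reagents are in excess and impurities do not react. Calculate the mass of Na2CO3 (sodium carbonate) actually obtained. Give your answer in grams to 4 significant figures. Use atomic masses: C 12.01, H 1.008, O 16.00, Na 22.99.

271.8 g

Pure Na = 259.9 × 0.8128 = 211.25 g.
M(Na) = 22.99 g/mol.
M(Na2CO3) = 2(22.99) + 12.01 + 3(16.00) = 105.99 g/mol.
n(Na) = 211.25 / 22.99 = 9.1886 mol.
Step 1 (Na:NaOH = 2:2): theoretical n(NaOH) = 9.1886 mol; at 75.81% yield, n(NaOH) = 6.9659 mol.
Step 2 (NaOH:Na2CO3 = 2:1): theoretical n(Na2CO3) = 3.4830 mol, so theoretical mass = 3.4830 × 105.99 = 369.16 g.
At 73.62% yield, actual mass of Na2CO3 = 369.16 × 0.7362 = 271.77 g.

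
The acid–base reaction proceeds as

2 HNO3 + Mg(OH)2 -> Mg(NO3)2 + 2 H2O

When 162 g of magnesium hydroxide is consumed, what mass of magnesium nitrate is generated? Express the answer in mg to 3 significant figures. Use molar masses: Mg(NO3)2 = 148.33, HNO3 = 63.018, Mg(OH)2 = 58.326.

n(Mg(OH)2) = 162.0 g / 58.326 g/mol = 2.777 mol.
From the equation the Mg(OH)2:Mg(NO3)2 mole ratio is 1:1, so n(Mg(NO3)2) = 2.777 × 1/1 = 2.777 mol.
Mass of Mg(NO3)2 = 2.777 mol × 148.33 g/mol = 412.0 g.
Converting to mg: 412.0 g = 412000 mg.

412000 mg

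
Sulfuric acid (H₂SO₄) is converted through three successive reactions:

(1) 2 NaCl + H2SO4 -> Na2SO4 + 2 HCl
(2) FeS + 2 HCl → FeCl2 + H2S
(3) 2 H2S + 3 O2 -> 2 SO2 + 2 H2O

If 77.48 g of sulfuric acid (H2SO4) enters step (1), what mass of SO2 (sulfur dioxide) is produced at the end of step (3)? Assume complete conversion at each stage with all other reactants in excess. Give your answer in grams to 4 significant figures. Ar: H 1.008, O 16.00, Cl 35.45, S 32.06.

M(H2SO4) = 2(1.008) + 32.06 + 4(16.00) = 98.076 g/mol.
M(SO2) = 32.06 + 2(16.00) = 64.06 g/mol.
n(H2SO4) = 77.48 / 98.076 = 0.79000 mol.
Reaction (1): H2SO4→HCl ratio 1:2 ⇒ n(HCl) = 1.5800 mol.
Reaction (2): HCl→H2S ratio 2:1 ⇒ n(H2S) = 0.79000 mol.
Reaction (3): H2S→SO2 ratio 2:2 ⇒ n(SO2) = 0.79000 mol.
Mass of SO2 = 0.79000 × 64.06 = 50.607 g.

50.61 g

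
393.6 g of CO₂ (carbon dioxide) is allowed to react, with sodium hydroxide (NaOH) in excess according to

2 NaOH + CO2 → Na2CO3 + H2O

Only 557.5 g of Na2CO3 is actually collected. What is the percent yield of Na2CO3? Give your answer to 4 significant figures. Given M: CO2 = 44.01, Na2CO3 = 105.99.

n(CO2) = 393.60 g / 44.01 g/mol = 8.9434 mol.
From the equation the CO2:Na2CO3 mole ratio is 1:1, so n(Na2CO3) = 8.9434 × 1/1 = 8.9434 mol.
Mass of Na2CO3 = 8.9434 mol × 105.99 g/mol = 947.91 g.
This is the theoretical yield. Percent yield = 557.5 g / 947.91 g × 100% = 58.813%.

58.81 %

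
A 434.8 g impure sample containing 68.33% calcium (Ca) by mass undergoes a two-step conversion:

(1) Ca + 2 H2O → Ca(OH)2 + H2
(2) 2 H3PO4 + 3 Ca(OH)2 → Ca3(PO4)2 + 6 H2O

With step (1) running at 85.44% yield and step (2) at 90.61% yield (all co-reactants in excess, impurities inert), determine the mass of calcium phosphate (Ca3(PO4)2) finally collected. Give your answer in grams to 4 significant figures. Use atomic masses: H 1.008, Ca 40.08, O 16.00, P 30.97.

Pure Ca = 434.8 × 0.6833 = 297.10 g.
M(Ca) = 40.08 g/mol.
M(Ca3(PO4)2) = 3(40.08) + 2(30.97) + 8(16.00) = 310.18 g/mol.
n(Ca) = 297.10 / 40.08 = 7.4126 mol.
Step 1 (Ca:Ca(OH)2 = 1:1): theoretical n(Ca(OH)2) = 7.4126 mol; at 85.44% yield, n(Ca(OH)2) = 6.3334 mol.
Step 2 (Ca(OH)2:Ca3(PO4)2 = 3:1): theoretical n(Ca3(PO4)2) = 2.1111 mol, so theoretical mass = 2.1111 × 310.18 = 654.83 g.
At 90.61% yield, actual mass of Ca3(PO4)2 = 654.83 × 0.9061 = 593.34 g.

593.3 g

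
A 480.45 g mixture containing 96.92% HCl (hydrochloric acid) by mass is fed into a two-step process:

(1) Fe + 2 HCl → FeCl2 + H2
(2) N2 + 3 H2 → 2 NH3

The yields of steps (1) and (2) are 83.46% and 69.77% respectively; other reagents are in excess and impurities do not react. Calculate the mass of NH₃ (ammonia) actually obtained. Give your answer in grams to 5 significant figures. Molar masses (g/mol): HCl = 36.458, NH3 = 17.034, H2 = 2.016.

42.229 g

Pure HCl = 480.45 × 0.9692 = 465.652 g.
n(HCl) = 465.652 / 36.458 = 12.7723 mol.
Step 1 (HCl:H2 = 2:1): theoretical n(H2) = 6.38614 mol; at 83.46% yield, n(H2) = 5.32988 mol.
Step 2 (H2:NH3 = 3:2): theoretical n(NH3) = 3.55325 mol, so theoretical mass = 3.55325 × 17.034 = 60.5261 g.
At 69.77% yield, actual mass of NH3 = 60.5261 × 0.6977 = 42.2290 g.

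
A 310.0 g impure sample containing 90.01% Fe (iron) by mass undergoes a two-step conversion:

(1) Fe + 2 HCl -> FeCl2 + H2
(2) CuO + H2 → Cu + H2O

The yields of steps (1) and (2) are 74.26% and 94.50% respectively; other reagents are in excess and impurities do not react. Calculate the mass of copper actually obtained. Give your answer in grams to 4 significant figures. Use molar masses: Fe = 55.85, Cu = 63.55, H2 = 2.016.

222.8 g

Pure Fe = 310.0 × 0.9001 = 279.03 g.
n(Fe) = 279.03 / 55.85 = 4.9961 mol.
Step 1 (Fe:H2 = 1:1): theoretical n(H2) = 4.9961 mol; at 74.26% yield, n(H2) = 3.7101 mol.
Step 2 (H2:Cu = 1:1): theoretical n(Cu) = 3.7101 mol, so theoretical mass = 3.7101 × 63.55 = 235.78 g.
At 94.50% yield, actual mass of Cu = 235.78 × 0.9450 = 222.81 g.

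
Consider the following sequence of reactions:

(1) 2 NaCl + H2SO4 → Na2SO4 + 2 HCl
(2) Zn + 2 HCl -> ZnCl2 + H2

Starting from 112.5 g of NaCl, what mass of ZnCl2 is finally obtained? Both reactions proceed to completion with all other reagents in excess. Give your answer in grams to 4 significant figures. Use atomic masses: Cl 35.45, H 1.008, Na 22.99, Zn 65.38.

131.2 g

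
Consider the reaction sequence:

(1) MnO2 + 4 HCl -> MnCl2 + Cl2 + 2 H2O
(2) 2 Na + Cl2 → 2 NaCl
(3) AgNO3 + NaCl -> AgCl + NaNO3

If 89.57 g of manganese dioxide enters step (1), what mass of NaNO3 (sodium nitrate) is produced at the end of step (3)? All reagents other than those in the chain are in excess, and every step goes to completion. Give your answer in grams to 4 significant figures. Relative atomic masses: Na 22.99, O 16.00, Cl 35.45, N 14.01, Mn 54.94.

M(MnO2) = 54.94 + 2(16.00) = 86.94 g/mol.
M(NaNO3) = 22.99 + 14.01 + 3(16.00) = 85.00 g/mol.
n(MnO2) = 89.57 / 86.94 = 1.0303 mol.
Reaction (1): MnO2→Cl2 ratio 1:1 ⇒ n(Cl2) = 1.0303 mol.
Reaction (2): Cl2→NaCl ratio 1:2 ⇒ n(NaCl) = 2.0605 mol.
Reaction (3): NaCl→NaNO3 ratio 1:1 ⇒ n(NaNO3) = 2.0605 mol.
Mass of NaNO3 = 2.0605 × 85.00 = 175.14 g.

175.1 g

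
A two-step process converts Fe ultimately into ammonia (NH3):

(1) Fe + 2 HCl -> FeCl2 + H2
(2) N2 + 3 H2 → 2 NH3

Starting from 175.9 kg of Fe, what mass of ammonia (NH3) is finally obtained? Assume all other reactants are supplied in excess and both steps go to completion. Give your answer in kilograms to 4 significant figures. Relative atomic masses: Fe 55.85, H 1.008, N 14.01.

35.77 kg

M(Fe) = 55.85 g/mol.
M(NH3) = 14.01 + 3(1.008) = 17.034 g/mol.
175.9 kg = 175900 g.
n(Fe) = 175900 / 55.85 = 3149.5 mol.
Step 1 gives a 1:1 ratio of Fe to H2, so n(H2) = 3149.5 mol.
In step 2 the H2:NH3 ratio is 3:2, so n(NH3) = 2099.7 mol.
Mass of NH3 = 2099.7 × 17.034 = 35766 g = 35.77 kg.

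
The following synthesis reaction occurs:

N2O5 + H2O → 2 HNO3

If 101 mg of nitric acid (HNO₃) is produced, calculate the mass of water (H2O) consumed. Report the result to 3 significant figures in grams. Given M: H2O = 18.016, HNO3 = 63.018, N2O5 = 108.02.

0.0144 g

Convert: 101 mg = 0.1010 g.
n(HNO3) = 0.1010 g / 63.018 g/mol = 0.001603 mol.
From the equation the HNO3:H2O mole ratio is 2:1, so n(H2O) = 0.001603 × 1/2 = 0.0008014 mol.
Mass of H2O = 0.0008014 mol × 18.016 g/mol = 0.01444 g.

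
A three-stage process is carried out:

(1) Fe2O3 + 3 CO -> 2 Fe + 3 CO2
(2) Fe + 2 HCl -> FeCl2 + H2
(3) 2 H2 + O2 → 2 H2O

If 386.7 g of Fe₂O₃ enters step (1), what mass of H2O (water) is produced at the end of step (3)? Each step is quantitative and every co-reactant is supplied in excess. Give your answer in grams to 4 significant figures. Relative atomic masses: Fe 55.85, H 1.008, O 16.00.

M(Fe2O3) = 2(55.85) + 3(16.00) = 159.70 g/mol.
M(H2O) = 2(1.008) + 16.00 = 18.016 g/mol.
n(Fe2O3) = 386.7 / 159.70 = 2.4214 mol.
Reaction (1): Fe2O3→Fe ratio 1:2 ⇒ n(Fe) = 4.8428 mol.
Reaction (2): Fe→H2 ratio 1:1 ⇒ n(H2) = 4.8428 mol.
Reaction (3): H2→H2O ratio 2:2 ⇒ n(H2O) = 4.8428 mol.
Mass of H2O = 4.8428 × 18.016 = 87.248 g.

87.25 g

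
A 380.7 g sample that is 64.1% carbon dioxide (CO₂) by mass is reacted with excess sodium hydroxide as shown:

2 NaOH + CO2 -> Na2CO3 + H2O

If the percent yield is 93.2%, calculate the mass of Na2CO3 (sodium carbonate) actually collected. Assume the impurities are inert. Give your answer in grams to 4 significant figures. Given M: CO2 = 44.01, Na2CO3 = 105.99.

547.7 g

Pure CO2 available = 380.7 g × 0.641 = 244.03 g.
n(CO2) = 244.03 g / 44.01 g/mol = 5.5448 mol.
From the equation the CO2:Na2CO3 mole ratio is 1:1, so n(Na2CO3) = 5.5448 × 1/1 = 5.5448 mol.
Mass of Na2CO3 = 5.5448 mol × 105.99 g/mol = 587.70 g.
Actual mass collected = 587.70 g × 0.932 = 547.73 g.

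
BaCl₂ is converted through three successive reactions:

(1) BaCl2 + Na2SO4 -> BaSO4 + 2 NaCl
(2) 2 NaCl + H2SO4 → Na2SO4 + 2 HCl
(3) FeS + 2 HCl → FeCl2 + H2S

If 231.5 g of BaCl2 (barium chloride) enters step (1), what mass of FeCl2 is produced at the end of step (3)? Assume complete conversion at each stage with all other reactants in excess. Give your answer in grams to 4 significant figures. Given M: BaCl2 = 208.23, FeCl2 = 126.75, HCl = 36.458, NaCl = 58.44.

n(BaCl2) = 231.5 / 208.23 = 1.1118 mol.
Reaction (1): BaCl2→NaCl ratio 1:2 ⇒ n(NaCl) = 2.2235 mol.
Reaction (2): NaCl→HCl ratio 2:2 ⇒ n(HCl) = 2.2235 mol.
Reaction (3): HCl→FeCl2 ratio 2:1 ⇒ n(FeCl2) = 1.1118 mol.
Mass of FeCl2 = 1.1118 × 126.75 = 140.91 g.

140.9 g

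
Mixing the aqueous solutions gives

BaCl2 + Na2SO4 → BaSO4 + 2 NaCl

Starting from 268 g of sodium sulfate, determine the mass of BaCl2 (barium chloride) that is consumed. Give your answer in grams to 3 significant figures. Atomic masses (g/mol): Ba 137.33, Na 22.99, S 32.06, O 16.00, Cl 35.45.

M(Na2SO4) = 2(22.99) + 32.06 + 4(16.00) = 142.04 g/mol.
M(BaCl2) = 137.33 + 2(35.45) = 208.23 g/mol.
n(Na2SO4) = 268.0 g / 142.04 g/mol = 1.887 mol.
From the equation the Na2SO4:BaCl2 mole ratio is 1:1, so n(BaCl2) = 1.887 × 1/1 = 1.887 mol.
Mass of BaCl2 = 1.887 mol × 208.23 g/mol = 392.9 g.

393 g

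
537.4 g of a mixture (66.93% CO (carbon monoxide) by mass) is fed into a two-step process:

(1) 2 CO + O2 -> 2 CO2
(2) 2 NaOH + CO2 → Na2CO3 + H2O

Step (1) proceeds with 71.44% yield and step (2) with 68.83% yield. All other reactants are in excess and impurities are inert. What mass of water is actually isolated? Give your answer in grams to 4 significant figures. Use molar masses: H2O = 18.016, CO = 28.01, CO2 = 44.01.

113.8 g

Pure CO = 537.4 × 0.6693 = 359.68 g.
n(CO) = 359.68 / 28.01 = 12.841 mol.
Step 1 (CO:CO2 = 2:2): theoretical n(CO2) = 12.841 mol; at 71.44% yield, n(CO2) = 9.1737 mol.
Step 2 (CO2:H2O = 1:1): theoretical n(H2O) = 9.1737 mol, so theoretical mass = 9.1737 × 18.016 = 165.27 g.
At 68.83% yield, actual mass of H2O = 165.27 × 0.6883 = 113.76 g.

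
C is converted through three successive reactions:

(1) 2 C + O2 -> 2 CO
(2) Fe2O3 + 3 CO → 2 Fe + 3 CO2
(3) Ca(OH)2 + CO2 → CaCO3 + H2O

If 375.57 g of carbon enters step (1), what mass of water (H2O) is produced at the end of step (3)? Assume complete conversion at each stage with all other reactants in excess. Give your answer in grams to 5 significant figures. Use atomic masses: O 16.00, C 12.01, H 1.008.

563.39 g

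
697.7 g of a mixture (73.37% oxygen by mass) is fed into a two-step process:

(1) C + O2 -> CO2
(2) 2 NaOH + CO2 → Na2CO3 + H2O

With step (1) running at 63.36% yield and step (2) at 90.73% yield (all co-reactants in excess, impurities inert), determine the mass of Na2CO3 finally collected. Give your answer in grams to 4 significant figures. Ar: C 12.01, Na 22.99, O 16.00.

974.7 g

Pure O2 = 697.7 × 0.7337 = 511.90 g.
M(O2) = 2(16.00) = 32.00 g/mol.
M(Na2CO3) = 2(22.99) + 12.01 + 3(16.00) = 105.99 g/mol.
n(O2) = 511.90 / 32.00 = 15.997 mol.
Step 1 (O2:CO2 = 1:1): theoretical n(CO2) = 15.997 mol; at 63.36% yield, n(CO2) = 10.136 mol.
Step 2 (CO2:Na2CO3 = 1:1): theoretical n(Na2CO3) = 10.136 mol, so theoretical mass = 10.136 × 105.99 = 1074.3 g.
At 90.73% yield, actual mass of Na2CO3 = 1074.3 × 0.9073 = 974.69 g.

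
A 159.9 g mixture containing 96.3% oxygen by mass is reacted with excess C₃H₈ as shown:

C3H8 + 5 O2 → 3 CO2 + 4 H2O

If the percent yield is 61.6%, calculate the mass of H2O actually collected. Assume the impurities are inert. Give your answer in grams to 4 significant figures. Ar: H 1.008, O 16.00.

Pure O2 available = 159.9 g × 0.963 = 153.98 g.
M(O2) = 2(16.00) = 32.00 g/mol.
M(H2O) = 2(1.008) + 16.00 = 18.016 g/mol.
n(O2) = 153.98 g / 32.00 g/mol = 4.8120 mol.
From the equation the O2:H2O mole ratio is 5:4, so n(H2O) = 4.8120 × 4/5 = 3.8496 mol.
Mass of H2O = 3.8496 mol × 18.016 g/mol = 69.354 g.
Actual mass collected = 69.354 g × 0.616 = 42.722 g.

42.72 g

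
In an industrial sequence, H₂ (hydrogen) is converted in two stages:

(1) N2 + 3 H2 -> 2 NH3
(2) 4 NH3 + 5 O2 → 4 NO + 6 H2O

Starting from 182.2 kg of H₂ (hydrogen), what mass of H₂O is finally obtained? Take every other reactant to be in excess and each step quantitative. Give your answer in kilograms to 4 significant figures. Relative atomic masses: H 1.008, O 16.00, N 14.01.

1628 kg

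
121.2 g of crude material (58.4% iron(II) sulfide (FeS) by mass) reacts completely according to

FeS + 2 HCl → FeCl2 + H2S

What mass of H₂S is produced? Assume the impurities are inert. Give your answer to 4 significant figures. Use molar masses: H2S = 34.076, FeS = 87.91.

27.44 g

Mass of pure FeS = 121.2 g × 0.584 = 70.781 g.
n(FeS) = 70.781 g / 87.91 g/mol = 0.80515 mol.
From the equation the FeS:H2S mole ratio is 1:1, so n(H2S) = 0.80515 × 1/1 = 0.80515 mol.
Mass of H2S = 0.80515 mol × 34.076 g/mol = 27.436 g.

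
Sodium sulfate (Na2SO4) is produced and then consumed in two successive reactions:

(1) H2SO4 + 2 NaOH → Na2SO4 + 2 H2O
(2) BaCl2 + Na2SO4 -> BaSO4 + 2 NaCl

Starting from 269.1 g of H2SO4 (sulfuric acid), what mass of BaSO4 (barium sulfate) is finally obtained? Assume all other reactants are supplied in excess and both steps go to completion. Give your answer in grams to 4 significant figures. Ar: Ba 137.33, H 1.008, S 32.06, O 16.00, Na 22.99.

640.4 g

M(H2SO4) = 2(1.008) + 32.06 + 4(16.00) = 98.076 g/mol.
M(BaSO4) = 137.33 + 32.06 + 4(16.00) = 233.39 g/mol.
n(H2SO4) = 269.10 / 98.076 = 2.7438 mol.
Step 1 gives a 1:1 ratio of H2SO4 to Na2SO4, so n(Na2SO4) = 2.7438 mol.
In step 2 the Na2SO4:BaSO4 ratio is 1:1, so n(BaSO4) = 2.7438 mol.
Mass of BaSO4 = 2.7438 × 233.39 = 640.37 g.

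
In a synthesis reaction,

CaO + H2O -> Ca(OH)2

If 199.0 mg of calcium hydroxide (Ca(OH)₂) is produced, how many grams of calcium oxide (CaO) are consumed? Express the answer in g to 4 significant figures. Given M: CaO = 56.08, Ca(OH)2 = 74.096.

0.1506 g

Convert: 199.0 mg = 0.19900 g.
n(Ca(OH)2) = 0.19900 g / 74.096 g/mol = 0.0026857 mol.
From the equation the Ca(OH)2:CaO mole ratio is 1:1, so n(CaO) = 0.0026857 × 1/1 = 0.0026857 mol.
Mass of CaO = 0.0026857 mol × 56.08 g/mol = 0.15061 g.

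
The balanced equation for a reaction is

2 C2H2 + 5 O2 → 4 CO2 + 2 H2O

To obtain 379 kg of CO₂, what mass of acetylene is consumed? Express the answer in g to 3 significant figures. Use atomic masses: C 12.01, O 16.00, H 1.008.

112000 g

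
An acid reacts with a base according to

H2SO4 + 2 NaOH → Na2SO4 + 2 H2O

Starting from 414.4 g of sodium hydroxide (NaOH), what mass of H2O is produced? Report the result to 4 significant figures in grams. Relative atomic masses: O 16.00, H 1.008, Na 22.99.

186.7 g

M(NaOH) = 22.99 + 16.00 + 1.008 = 39.998 g/mol.
M(H2O) = 2(1.008) + 16.00 = 18.016 g/mol.
n(NaOH) = 414.40 g / 39.998 g/mol = 10.361 mol.
From the equation the NaOH:H2O mole ratio is 2:2, so n(H2O) = 10.361 × 2/2 = 10.361 mol.
Mass of H2O = 10.361 mol × 18.016 g/mol = 186.66 g.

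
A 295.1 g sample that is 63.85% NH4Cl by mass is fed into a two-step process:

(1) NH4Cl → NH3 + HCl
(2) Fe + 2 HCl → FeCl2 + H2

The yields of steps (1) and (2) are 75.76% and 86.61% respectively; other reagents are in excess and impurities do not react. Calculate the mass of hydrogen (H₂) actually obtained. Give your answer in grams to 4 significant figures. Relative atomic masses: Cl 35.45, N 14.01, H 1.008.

2.330 g

Pure NH4Cl = 295.1 × 0.6385 = 188.42 g.
M(NH4Cl) = 14.01 + 4(1.008) + 35.45 = 53.492 g/mol.
M(H2) = 2(1.008) = 2.016 g/mol.
n(NH4Cl) = 188.42 / 53.492 = 3.5224 mol.
Step 1 (NH4Cl:HCl = 1:1): theoretical n(HCl) = 3.5224 mol; at 75.76% yield, n(HCl) = 2.6686 mol.
Step 2 (HCl:H2 = 2:1): theoretical n(H2) = 1.3343 mol, so theoretical mass = 1.3343 × 2.016 = 2.6899 g.
At 86.61% yield, actual mass of H2 = 2.6899 × 0.8661 = 2.3298 g.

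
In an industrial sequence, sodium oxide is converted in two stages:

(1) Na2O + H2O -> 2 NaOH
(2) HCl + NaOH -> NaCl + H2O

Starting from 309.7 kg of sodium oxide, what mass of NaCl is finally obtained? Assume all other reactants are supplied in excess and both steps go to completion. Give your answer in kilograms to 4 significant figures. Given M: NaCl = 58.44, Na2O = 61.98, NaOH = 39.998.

309.7 kg = 309700 g.
n(Na2O) = 309700 / 61.98 = 4996.8 mol.
Step 1 gives a 1:2 ratio of Na2O to NaOH, so n(NaOH) = 9993.5 mol.
In step 2 the NaOH:NaCl ratio is 1:1, so n(NaCl) = 9993.5 mol.
Mass of NaCl = 9993.5 × 58.44 = 584020 g = 584.0 kg.

584.0 kg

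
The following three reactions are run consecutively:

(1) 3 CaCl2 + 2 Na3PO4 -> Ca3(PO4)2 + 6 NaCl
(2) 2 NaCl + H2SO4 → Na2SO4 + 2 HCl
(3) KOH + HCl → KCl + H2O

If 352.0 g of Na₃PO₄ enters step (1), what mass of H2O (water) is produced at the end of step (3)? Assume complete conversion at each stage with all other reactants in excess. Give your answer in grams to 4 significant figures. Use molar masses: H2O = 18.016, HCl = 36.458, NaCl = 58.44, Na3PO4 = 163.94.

n(Na3PO4) = 352.0 / 163.94 = 2.1471 mol.
Reaction (1): Na3PO4→NaCl ratio 2:6 ⇒ n(NaCl) = 6.4414 mol.
Reaction (2): NaCl→HCl ratio 2:2 ⇒ n(HCl) = 6.4414 mol.
Reaction (3): HCl→H2O ratio 1:1 ⇒ n(H2O) = 6.4414 mol.
Mass of H2O = 6.4414 × 18.016 = 116.05 g.

116.0 g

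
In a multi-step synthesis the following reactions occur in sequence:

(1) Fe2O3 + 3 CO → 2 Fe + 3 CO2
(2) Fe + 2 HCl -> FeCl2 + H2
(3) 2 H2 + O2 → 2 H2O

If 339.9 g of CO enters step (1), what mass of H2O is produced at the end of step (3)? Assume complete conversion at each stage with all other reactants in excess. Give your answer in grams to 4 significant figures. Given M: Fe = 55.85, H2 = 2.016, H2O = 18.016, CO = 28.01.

145.7 g

n(CO) = 339.9 / 28.01 = 12.135 mol.
Reaction (1): CO→Fe ratio 3:2 ⇒ n(Fe) = 8.0900 mol.
Reaction (2): Fe→H2 ratio 1:1 ⇒ n(H2) = 8.0900 mol.
Reaction (3): H2→H2O ratio 2:2 ⇒ n(H2O) = 8.0900 mol.
Mass of H2O = 8.0900 × 18.016 = 145.75 g.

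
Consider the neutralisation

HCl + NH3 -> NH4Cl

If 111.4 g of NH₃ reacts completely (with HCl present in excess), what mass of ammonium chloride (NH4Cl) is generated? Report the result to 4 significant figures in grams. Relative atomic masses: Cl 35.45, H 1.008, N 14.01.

349.8 g

M(NH3) = 14.01 + 3(1.008) = 17.034 g/mol.
M(NH4Cl) = 14.01 + 4(1.008) + 35.45 = 53.492 g/mol.
n(NH3) = 111.40 g / 17.034 g/mol = 6.5399 mol.
From the equation the NH3:NH4Cl mole ratio is 1:1, so n(NH4Cl) = 6.5399 × 1/1 = 6.5399 mol.
Mass of NH4Cl = 6.5399 mol × 53.492 g/mol = 349.83 g.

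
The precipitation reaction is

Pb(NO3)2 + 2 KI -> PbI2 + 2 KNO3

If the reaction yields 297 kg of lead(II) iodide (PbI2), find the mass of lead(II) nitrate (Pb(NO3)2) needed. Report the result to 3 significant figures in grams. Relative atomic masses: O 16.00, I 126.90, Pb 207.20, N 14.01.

M(PbI2) = 207.20 + 2(126.90) = 461.00 g/mol.
M(Pb(NO3)2) = 207.20 + 2(14.01) + 6(16.00) = 331.22 g/mol.
Convert: 297 kg = 297000 g.
n(PbI2) = 297000 g / 461.00 g/mol = 644.3 mol.
From the equation the PbI2:Pb(NO3)2 mole ratio is 1:1, so n(Pb(NO3)2) = 644.3 × 1/1 = 644.3 mol.
Mass of Pb(NO3)2 = 644.3 mol × 331.22 g/mol = 213400 g.

213000 g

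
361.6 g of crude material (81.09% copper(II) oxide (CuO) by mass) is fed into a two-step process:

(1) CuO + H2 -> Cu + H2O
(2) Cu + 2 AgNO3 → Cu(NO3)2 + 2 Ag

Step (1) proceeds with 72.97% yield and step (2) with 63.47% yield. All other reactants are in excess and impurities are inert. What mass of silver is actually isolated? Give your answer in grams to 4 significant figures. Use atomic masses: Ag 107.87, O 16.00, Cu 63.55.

368.3 g

Pure CuO = 361.6 × 0.8109 = 293.22 g.
M(CuO) = 63.55 + 16.00 = 79.55 g/mol.
M(Ag) = 107.87 g/mol.
n(CuO) = 293.22 / 79.55 = 3.6860 mol.
Step 1 (CuO:Cu = 1:1): theoretical n(Cu) = 3.6860 mol; at 72.97% yield, n(Cu) = 2.6897 mol.
Step 2 (Cu:Ag = 1:2): theoretical n(Ag) = 5.3794 mol, so theoretical mass = 5.3794 × 107.87 = 580.27 g.
At 63.47% yield, actual mass of Ag = 580.27 × 0.6347 = 368.30 g.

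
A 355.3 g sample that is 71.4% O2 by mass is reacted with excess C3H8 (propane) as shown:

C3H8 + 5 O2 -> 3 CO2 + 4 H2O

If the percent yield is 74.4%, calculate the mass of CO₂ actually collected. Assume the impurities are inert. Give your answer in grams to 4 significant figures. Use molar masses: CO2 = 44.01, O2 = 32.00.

155.7 g

Pure O2 available = 355.3 g × 0.714 = 253.68 g.
n(O2) = 253.68 g / 32.00 g/mol = 7.9276 mol.
From the equation the O2:CO2 mole ratio is 5:3, so n(CO2) = 7.9276 × 3/5 = 4.7566 mol.
Mass of CO2 = 4.7566 mol × 44.01 g/mol = 209.34 g.
Actual mass collected = 209.34 g × 0.744 = 155.75 g.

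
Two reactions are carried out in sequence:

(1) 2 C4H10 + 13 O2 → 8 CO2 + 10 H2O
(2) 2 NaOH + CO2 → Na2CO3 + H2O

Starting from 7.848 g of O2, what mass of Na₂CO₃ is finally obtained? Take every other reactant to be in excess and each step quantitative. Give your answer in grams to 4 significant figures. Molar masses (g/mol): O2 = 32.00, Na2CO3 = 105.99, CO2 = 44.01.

16.00 g

n(O2) = 7.8480 / 32.00 = 0.24525 mol.
Step 1 gives a 13:8 ratio of O2 to CO2, so n(CO2) = 0.15092 mol.
In step 2 the CO2:Na2CO3 ratio is 1:1, so n(Na2CO3) = 0.15092 mol.
Mass of Na2CO3 = 0.15092 × 105.99 = 15.996 g.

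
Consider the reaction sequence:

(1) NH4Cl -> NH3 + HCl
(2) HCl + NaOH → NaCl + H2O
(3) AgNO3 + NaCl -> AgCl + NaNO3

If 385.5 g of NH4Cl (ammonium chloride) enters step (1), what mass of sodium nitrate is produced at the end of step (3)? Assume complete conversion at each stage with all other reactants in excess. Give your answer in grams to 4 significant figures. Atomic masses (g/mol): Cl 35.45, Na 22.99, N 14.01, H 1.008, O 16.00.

M(NH4Cl) = 14.01 + 4(1.008) + 35.45 = 53.492 g/mol.
M(NaNO3) = 22.99 + 14.01 + 3(16.00) = 85.00 g/mol.
n(NH4Cl) = 385.5 / 53.492 = 7.2067 mol.
Reaction (1): NH4Cl→HCl ratio 1:1 ⇒ n(HCl) = 7.2067 mol.
Reaction (2): HCl→NaCl ratio 1:1 ⇒ n(NaCl) = 7.2067 mol.
Reaction (3): NaCl→NaNO3 ratio 1:1 ⇒ n(NaNO3) = 7.2067 mol.
Mass of NaNO3 = 7.2067 × 85.00 = 612.57 g.

612.6 g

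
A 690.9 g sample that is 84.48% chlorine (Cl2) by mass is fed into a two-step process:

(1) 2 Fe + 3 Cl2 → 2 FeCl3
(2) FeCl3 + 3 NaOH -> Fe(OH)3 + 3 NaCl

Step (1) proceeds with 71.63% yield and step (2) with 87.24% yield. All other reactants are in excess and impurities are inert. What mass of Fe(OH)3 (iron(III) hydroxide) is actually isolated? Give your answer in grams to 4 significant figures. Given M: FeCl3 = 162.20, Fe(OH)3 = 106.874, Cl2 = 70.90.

366.5 g

Pure Cl2 = 690.9 × 0.8448 = 583.67 g.
n(Cl2) = 583.67 / 70.90 = 8.2323 mol.
Step 1 (Cl2:FeCl3 = 3:2): theoretical n(FeCl3) = 5.4882 mol; at 71.63% yield, n(FeCl3) = 3.9312 mol.
Step 2 (FeCl3:Fe(OH)3 = 1:1): theoretical n(Fe(OH)3) = 3.9312 mol, so theoretical mass = 3.9312 × 106.874 = 420.14 g.
At 87.24% yield, actual mass of Fe(OH)3 = 420.14 × 0.8724 = 366.53 g.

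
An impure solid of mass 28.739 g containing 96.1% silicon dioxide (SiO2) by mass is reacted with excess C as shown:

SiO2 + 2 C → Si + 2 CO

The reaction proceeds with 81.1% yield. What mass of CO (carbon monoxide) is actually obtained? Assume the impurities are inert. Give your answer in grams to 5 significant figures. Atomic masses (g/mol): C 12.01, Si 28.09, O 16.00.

Pure SiO2 available = 28.739 g × 0.961 = 27.6182 g.
M(SiO2) = 28.09 + 2(16.00) = 60.09 g/mol.
M(CO) = 12.01 + 16.00 = 28.01 g/mol.
n(SiO2) = 27.6182 g / 60.09 g/mol = 0.459614 mol.
From the equation the SiO2:CO mole ratio is 1:2, so n(CO) = 0.459614 × 2/1 = 0.919227 mol.
Mass of CO = 0.919227 mol × 28.01 g/mol = 25.7476 g.
Actual mass collected = 25.7476 g × 0.811 = 20.8813 g.

20.881 g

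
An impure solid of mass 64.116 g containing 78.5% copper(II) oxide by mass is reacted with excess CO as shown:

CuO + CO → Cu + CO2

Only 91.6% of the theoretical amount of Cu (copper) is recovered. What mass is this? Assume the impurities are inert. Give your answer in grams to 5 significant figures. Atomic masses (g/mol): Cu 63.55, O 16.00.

36.830 g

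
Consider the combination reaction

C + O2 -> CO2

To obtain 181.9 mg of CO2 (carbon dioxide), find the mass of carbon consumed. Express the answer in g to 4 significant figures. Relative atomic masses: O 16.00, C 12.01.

M(CO2) = 12.01 + 2(16.00) = 44.01 g/mol.
M(C) = 12.01 g/mol.
Convert: 181.9 mg = 0.18190 g.
n(CO2) = 0.18190 g / 44.01 g/mol = 0.0041332 mol.
From the equation the CO2:C mole ratio is 1:1, so n(C) = 0.0041332 × 1/1 = 0.0041332 mol.
Mass of C = 0.0041332 mol × 12.01 g/mol = 0.049639 g.

0.04964 g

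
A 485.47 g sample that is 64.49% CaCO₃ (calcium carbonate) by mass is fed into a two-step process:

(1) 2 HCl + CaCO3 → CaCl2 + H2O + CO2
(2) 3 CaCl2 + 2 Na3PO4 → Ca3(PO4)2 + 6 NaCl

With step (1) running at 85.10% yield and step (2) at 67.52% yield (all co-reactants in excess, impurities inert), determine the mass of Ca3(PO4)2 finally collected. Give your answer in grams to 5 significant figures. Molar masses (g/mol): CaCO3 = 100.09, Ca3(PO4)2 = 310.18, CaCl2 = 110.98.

185.83 g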